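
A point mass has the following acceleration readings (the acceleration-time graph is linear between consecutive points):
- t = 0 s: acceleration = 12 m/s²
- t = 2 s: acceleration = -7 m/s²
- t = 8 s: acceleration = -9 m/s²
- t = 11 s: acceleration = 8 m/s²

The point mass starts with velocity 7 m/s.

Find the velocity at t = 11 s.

Δv equals the area under the a-t graph; then v = v₀ + Δv.
0–2 s: ½(12 + -7)(2) = 5 m/s
2–8 s: ½(-7 + -9)(6) = -48 m/s
8–11 s: ½(-9 + 8)(3) = -1.5 m/s
Δv = -44.5 m/s, so v(11) = 7 + (-44.5) = -37.5 m/s.

-37.5 m/s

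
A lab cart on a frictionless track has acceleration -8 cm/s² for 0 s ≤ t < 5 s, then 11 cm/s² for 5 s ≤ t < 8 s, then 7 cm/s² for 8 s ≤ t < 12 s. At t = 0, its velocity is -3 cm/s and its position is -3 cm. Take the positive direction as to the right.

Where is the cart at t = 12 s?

-181.5 cm

On each constant-a segment, Δv = aΔt and Δx = v₀Δt + ½aΔt²; chain segment to segment.
0–5 s: v starts -3 cm/s; Δx = -3·5 + ½·-8·5² = -115 cm; v ends -43 cm/s.
5–8 s: v starts -43 cm/s; Δx = -43·3 + ½·11·3² = -79.5 cm; v ends -10 cm/s.
8–12 s: v starts -10 cm/s; Δx = -10·4 + ½·7·4² = 16 cm; v ends 18 cm/s.
x(12) = -3 + Σ Δx = -181.5 cm.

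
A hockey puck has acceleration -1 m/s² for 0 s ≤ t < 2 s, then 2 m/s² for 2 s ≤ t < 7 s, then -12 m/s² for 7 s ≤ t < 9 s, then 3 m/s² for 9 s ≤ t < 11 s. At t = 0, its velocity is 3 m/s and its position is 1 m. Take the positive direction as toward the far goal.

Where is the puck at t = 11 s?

13 m

On each constant-a segment, Δv = aΔt and Δx = v₀Δt + ½aΔt²; chain segment to segment.
0–2 s: v starts 3 m/s; Δx = 3·2 + ½·-1·2² = 4 m; v ends 1 m/s.
2–7 s: v starts 1 m/s; Δx = 1·5 + ½·2·5² = 30 m; v ends 11 m/s.
7–9 s: v starts 11 m/s; Δx = 11·2 + ½·-12·2² = -2 m; v ends -13 m/s.
9–11 s: v starts -13 m/s; Δx = -13·2 + ½·3·2² = -20 m; v ends -7 m/s.
x(11) = 1 + Σ Δx = 13 m.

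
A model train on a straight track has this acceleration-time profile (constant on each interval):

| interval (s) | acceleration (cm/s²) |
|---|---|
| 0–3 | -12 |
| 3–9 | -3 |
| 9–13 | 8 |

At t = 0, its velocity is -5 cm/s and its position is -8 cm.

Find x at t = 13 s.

-549 cm

On each constant-a segment, Δv = aΔt and Δx = v₀Δt + ½aΔt²; chain segment to segment.
0–3 s: v starts -5 cm/s; Δx = -5·3 + ½·-12·3² = -69 cm; v ends -41 cm/s.
3–9 s: v starts -41 cm/s; Δx = -41·6 + ½·-3·6² = -300 cm; v ends -59 cm/s.
9–13 s: v starts -59 cm/s; Δx = -59·4 + ½·8·4² = -172 cm; v ends -27 cm/s.
x(13) = -8 + Σ Δx = -549 cm.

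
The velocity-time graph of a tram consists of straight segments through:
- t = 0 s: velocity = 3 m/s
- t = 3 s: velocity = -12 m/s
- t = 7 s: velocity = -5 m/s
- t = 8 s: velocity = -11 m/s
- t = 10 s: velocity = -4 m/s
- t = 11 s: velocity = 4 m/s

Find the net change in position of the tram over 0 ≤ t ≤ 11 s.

Displacement is the signed area under the v-t curve.
0–3 s: ½(3 + -12)(3) = -13.5 m
3–7 s: ½(-12 + -5)(4) = -34 m
7–8 s: ½(-5 + -11)(1) = -8 m
8–10 s: ½(-11 + -4)(2) = -15 m
10–11 s: ½(-4 + 4)(1) = 0 m
Net displacement = -70.5 m

-70.5 m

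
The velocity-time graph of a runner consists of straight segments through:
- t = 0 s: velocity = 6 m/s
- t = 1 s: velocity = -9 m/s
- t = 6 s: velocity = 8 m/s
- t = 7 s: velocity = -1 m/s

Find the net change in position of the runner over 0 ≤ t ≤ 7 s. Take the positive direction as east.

-0.5 m

Displacement is the signed area under the v-t curve.
0–1 s: ½(6 + -9)(1) = -1.5 m
1–6 s: ½(-9 + 8)(5) = -2.5 m
6–7 s: ½(8 + -1)(1) = 3.5 m
Net displacement = -0.5 m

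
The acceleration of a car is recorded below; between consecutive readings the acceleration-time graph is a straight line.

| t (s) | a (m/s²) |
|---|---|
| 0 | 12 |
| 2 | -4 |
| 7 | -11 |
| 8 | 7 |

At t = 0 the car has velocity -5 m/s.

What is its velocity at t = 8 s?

Δv equals the area under the a-t graph; then v = v₀ + Δv.
0–2 s: ½(12 + -4)(2) = 8 m/s
2–7 s: ½(-4 + -11)(5) = -37.5 m/s
7–8 s: ½(-11 + 7)(1) = -2 m/s
Δv = -31.5 m/s, so v(8) = -5 + (-31.5) = -36.5 m/s.

-36.5 m/s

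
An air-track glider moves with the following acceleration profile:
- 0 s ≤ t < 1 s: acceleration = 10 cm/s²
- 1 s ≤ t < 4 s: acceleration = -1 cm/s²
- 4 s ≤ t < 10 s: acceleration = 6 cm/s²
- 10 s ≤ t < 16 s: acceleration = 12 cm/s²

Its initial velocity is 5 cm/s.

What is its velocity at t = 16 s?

120 cm/s

Δv equals the area under the a-t graph; then v = v₀ + Δv.
0–1 s: 10 × 1 = 10 cm/s
1–4 s: -1 × 3 = -3 cm/s
4–10 s: 6 × 6 = 36 cm/s
10–16 s: 12 × 6 = 72 cm/s
Δv = 115 cm/s, so v(16) = 5 + (115) = 120 cm/s.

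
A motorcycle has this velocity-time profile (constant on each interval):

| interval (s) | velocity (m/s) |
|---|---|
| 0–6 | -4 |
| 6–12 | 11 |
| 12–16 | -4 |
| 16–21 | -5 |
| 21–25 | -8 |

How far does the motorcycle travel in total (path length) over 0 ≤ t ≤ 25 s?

Distance (not displacement) is the total path length: add the absolute areas under v-t.
0–6 s: |-4| × 6 = 24 m
6–12 s: |11| × 6 = 66 m
12–16 s: |-4| × 4 = 16 m
16–21 s: |-5| × 5 = 25 m
21–25 s: |-8| × 4 = 32 m
Total distance = 163 m

163 m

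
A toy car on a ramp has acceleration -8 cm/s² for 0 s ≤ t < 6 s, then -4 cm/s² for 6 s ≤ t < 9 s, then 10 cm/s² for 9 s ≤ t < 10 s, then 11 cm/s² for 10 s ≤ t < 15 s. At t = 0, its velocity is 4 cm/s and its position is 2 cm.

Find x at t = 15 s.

-411.5 cm

On each constant-a segment, Δv = aΔt and Δx = v₀Δt + ½aΔt²; chain segment to segment.
0–6 s: v starts 4 cm/s; Δx = 4·6 + ½·-8·6² = -120 cm; v ends -44 cm/s.
6–9 s: v starts -44 cm/s; Δx = -44·3 + ½·-4·3² = -150 cm; v ends -56 cm/s.
9–10 s: v starts -56 cm/s; Δx = -56·1 + ½·10·1² = -51 cm; v ends -46 cm/s.
10–15 s: v starts -46 cm/s; Δx = -46·5 + ½·11·5² = -92.5 cm; v ends 9 cm/s.
x(15) = 2 + Σ Δx = -411.5 cm.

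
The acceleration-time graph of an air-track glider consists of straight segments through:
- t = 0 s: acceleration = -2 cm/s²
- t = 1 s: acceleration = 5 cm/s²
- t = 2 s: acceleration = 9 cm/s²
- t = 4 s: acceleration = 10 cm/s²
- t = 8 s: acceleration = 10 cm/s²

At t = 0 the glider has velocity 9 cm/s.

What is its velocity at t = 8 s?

Δv equals the area under the a-t graph; then v = v₀ + Δv.
0–1 s: ½(-2 + 5)(1) = 1.5 cm/s
1–2 s: ½(5 + 9)(1) = 7 cm/s
2–4 s: ½(9 + 10)(2) = 19 cm/s
4–8 s: 10 × 4 = 40 cm/s
Δv = 67.5 cm/s, so v(8) = 9 + (67.5) = 76.5 cm/s.

76.5 cm/s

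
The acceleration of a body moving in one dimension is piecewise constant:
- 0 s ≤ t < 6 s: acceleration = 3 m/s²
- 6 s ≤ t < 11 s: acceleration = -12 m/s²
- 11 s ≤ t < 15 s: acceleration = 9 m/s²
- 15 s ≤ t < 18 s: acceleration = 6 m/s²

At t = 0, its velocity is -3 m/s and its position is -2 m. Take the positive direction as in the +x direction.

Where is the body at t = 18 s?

On each constant-a segment, Δv = aΔt and Δx = v₀Δt + ½aΔt²; chain segment to segment.
0–6 s: v starts -3 m/s; Δx = -3·6 + ½·3·6² = 36 m; v ends 15 m/s.
6–11 s: v starts 15 m/s; Δx = 15·5 + ½·-12·5² = -75 m; v ends -45 m/s.
11–15 s: v starts -45 m/s; Δx = -45·4 + ½·9·4² = -108 m; v ends -9 m/s.
15–18 s: v starts -9 m/s; Δx = -9·3 + ½·6·3² = 0 m; v ends 9 m/s.
x(18) = -2 + Σ Δx = -149 m.

-149 m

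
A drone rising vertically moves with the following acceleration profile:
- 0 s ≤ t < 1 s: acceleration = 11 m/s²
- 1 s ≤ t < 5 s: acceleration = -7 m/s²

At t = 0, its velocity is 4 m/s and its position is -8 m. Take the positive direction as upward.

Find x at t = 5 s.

On each constant-a segment, Δv = aΔt and Δx = v₀Δt + ½aΔt²; chain segment to segment.
0–1 s: v starts 4 m/s; Δx = 4·1 + ½·11·1² = 9.5 m; v ends 15 m/s.
1–5 s: v starts 15 m/s; Δx = 15·4 + ½·-7·4² = 4 m; v ends -13 m/s.
x(5) = -8 + Σ Δx = 5.5 m.

5.5 m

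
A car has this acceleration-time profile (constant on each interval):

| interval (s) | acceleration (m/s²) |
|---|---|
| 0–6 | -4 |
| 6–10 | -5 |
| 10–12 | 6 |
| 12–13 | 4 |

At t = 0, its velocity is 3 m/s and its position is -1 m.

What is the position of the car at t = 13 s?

-276 m

On each constant-a segment, Δv = aΔt and Δx = v₀Δt + ½aΔt²; chain segment to segment.
0–6 s: v starts 3 m/s; Δx = 3·6 + ½·-4·6² = -54 m; v ends -21 m/s.
6–10 s: v starts -21 m/s; Δx = -21·4 + ½·-5·4² = -124 m; v ends -41 m/s.
10–12 s: v starts -41 m/s; Δx = -41·2 + ½·6·2² = -70 m; v ends -29 m/s.
12–13 s: v starts -29 m/s; Δx = -29·1 + ½·4·1² = -27 m; v ends -25 m/s.
x(13) = -1 + Σ Δx = -276 m.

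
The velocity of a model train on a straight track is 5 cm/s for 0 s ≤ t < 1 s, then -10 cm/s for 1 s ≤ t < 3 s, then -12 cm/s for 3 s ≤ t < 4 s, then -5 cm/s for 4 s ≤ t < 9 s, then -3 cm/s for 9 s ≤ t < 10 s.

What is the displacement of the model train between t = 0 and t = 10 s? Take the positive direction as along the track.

Displacement is the signed area under the v-t curve.
0–1 s: 5 × 1 = 5 cm
1–3 s: -10 × 2 = -20 cm
3–4 s: -12 × 1 = -12 cm
4–9 s: -5 × 5 = -25 cm
9–10 s: -3 × 1 = -3 cm
Net displacement = -55 cm

-55 cm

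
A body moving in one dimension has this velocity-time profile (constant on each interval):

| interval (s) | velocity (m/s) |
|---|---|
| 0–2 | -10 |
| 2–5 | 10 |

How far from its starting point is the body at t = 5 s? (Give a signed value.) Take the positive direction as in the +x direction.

Net displacement equals the area under the velocity-time graph (areas below the axis count negative).
0–2 s: -10 × 2 = -20 m
2–5 s: 10 × 3 = 30 m
Net displacement = 10 m

10 m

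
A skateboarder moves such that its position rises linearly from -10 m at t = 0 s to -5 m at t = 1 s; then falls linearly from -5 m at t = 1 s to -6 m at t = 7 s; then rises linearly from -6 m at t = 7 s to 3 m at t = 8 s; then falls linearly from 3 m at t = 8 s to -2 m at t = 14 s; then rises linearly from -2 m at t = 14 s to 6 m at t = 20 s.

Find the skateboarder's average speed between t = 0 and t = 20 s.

1.4 m/s

Average speed = (total path length)/(elapsed time); on a piecewise-linear x-t graph the path length is Σ|Δx|.
0–1 s: |Δx| = |-5 − -10| = 5 m
1–7 s: |Δx| = |-6 − -5| = 1 m
7–8 s: |Δx| = |3 − -6| = 9 m
8–14 s: |Δx| = |-2 − 3| = 5 m
14–20 s: |Δx| = |6 − -2| = 8 m
Total path = 28 m; average speed = 28/20 = 1.4 m/s.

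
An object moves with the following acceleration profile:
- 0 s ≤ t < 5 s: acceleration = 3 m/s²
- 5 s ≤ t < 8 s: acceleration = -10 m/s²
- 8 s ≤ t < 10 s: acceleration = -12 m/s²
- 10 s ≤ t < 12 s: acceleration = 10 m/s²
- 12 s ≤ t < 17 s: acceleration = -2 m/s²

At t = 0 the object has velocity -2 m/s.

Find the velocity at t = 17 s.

Δv equals the area under the a-t graph; then v = v₀ + Δv.
0–5 s: 3 × 5 = 15 m/s
5–8 s: -10 × 3 = -30 m/s
8–10 s: -12 × 2 = -24 m/s
10–12 s: 10 × 2 = 20 m/s
12–17 s: -2 × 5 = -10 m/s
Δv = -29 m/s, so v(17) = -2 + (-29) = -31 m/s.

-31 m/s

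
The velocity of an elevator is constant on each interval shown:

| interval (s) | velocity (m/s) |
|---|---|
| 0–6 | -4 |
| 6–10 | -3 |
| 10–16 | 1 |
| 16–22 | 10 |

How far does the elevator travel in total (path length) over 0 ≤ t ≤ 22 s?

Distance (not displacement) is the total path length: add the absolute areas under v-t.
0–6 s: |-4| × 6 = 24 m
6–10 s: |-3| × 4 = 12 m
10–16 s: |1| × 6 = 6 m
16–22 s: |10| × 6 = 60 m
Total distance = 102 m

102 m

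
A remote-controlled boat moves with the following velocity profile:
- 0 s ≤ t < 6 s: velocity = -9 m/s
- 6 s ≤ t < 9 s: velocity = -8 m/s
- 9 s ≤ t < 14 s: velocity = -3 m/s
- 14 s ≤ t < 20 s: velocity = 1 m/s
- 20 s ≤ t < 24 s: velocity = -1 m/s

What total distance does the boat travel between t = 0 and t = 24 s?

Distance (not displacement) is the total path length: add the absolute areas under v-t.
0–6 s: |-9| × 6 = 54 m
6–9 s: |-8| × 3 = 24 m
9–14 s: |-3| × 5 = 15 m
14–20 s: |1| × 6 = 6 m
20–24 s: |-1| × 4 = 4 m
Total distance = 103 m

103 m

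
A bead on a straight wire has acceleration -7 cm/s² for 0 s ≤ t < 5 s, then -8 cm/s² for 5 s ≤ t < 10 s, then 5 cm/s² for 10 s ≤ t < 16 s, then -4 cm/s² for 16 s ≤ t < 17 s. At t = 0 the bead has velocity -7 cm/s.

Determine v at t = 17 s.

Δv equals the area under the a-t graph; then v = v₀ + Δv.
0–5 s: -7 × 5 = -35 cm/s
5–10 s: -8 × 5 = -40 cm/s
10–16 s: 5 × 6 = 30 cm/s
16–17 s: -4 × 1 = -4 cm/s
Δv = -49 cm/s, so v(17) = -7 + (-49) = -56 cm/s.

-56 cm/s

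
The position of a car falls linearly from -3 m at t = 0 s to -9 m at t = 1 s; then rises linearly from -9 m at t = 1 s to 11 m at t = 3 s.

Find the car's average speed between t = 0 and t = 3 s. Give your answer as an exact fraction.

Average speed = (total path length)/(elapsed time); on a piecewise-linear x-t graph the path length is Σ|Δx|.
0–1 s: |Δx| = |-9 − -3| = 6 m
1–3 s: |Δx| = |11 − -9| = 20 m
Total path = 26 m; average speed = 26/3 = 26/3 m/s.

26/3 m/s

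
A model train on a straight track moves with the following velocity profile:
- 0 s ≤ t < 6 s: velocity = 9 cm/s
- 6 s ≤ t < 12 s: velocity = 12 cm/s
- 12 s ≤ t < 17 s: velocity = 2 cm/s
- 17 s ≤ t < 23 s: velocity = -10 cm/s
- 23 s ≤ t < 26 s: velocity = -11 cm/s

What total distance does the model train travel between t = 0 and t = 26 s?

229 cm

Distance (not displacement) is the total path length: add the absolute areas under v-t.
0–6 s: |9| × 6 = 54 cm
6–12 s: |12| × 6 = 72 cm
12–17 s: |2| × 5 = 10 cm
17–23 s: |-10| × 6 = 60 cm
23–26 s: |-11| × 3 = 33 cm
Total distance = 229 cm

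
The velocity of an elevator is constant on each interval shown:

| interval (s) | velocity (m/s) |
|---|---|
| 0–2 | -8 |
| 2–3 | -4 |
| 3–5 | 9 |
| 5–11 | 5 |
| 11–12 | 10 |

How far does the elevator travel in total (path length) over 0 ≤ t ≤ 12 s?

78 m

Distance (not displacement) is the total path length: add the absolute areas under v-t.
0–2 s: |-8| × 2 = 16 m
2–3 s: |-4| × 1 = 4 m
3–5 s: |9| × 2 = 18 m
5–11 s: |5| × 6 = 30 m
11–12 s: |10| × 1 = 10 m
Total distance = 78 m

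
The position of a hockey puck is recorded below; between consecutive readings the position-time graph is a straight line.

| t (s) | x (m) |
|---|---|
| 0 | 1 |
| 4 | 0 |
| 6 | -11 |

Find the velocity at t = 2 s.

Velocity is the slope of the x-t graph on 0–4 s: (0 − 1)/(4 − 0) = -0.25 m/s.

-0.25 m/s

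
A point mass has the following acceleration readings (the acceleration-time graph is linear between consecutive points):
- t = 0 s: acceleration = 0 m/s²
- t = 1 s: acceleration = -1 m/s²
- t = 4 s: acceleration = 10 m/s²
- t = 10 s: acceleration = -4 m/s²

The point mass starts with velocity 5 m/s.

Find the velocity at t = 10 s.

36 m/s

Δv equals the area under the a-t graph; then v = v₀ + Δv.
0–1 s: ½(0 + -1)(1) = -0.5 m/s
1–4 s: ½(-1 + 10)(3) = 13.5 m/s
4–10 s: ½(10 + -4)(6) = 18 m/s
Δv = 31 m/s, so v(10) = 5 + (31) = 36 m/s.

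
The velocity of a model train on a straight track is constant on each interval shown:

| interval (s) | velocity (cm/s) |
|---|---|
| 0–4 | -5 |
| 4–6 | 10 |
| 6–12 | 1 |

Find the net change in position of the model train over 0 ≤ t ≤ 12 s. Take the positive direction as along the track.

Displacement is the signed area under the v-t curve.
0–4 s: -5 × 4 = -20 cm
4–6 s: 10 × 2 = 20 cm
6–12 s: 1 × 6 = 6 cm
Net displacement = 6 cm

6 cm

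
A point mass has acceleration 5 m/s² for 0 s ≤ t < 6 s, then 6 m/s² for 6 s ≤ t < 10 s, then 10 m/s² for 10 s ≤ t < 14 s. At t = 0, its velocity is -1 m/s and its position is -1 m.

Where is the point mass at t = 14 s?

On each constant-a segment, Δv = aΔt and Δx = v₀Δt + ½aΔt²; chain segment to segment.
0–6 s: v starts -1 m/s; Δx = -1·6 + ½·5·6² = 84 m; v ends 29 m/s.
6–10 s: v starts 29 m/s; Δx = 29·4 + ½·6·4² = 164 m; v ends 53 m/s.
10–14 s: v starts 53 m/s; Δx = 53·4 + ½·10·4² = 292 m; v ends 93 m/s.
x(14) = -1 + Σ Δx = 539 m.

539 m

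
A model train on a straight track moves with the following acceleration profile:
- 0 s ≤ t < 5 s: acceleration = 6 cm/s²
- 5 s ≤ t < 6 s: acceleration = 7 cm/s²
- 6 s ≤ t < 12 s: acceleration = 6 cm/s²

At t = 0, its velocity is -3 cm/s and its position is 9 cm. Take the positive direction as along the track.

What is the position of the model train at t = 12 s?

On each constant-a segment, Δv = aΔt and Δx = v₀Δt + ½aΔt²; chain segment to segment.
0–5 s: v starts -3 cm/s; Δx = -3·5 + ½·6·5² = 60 cm; v ends 27 cm/s.
5–6 s: v starts 27 cm/s; Δx = 27·1 + ½·7·1² = 30.5 cm; v ends 34 cm/s.
6–12 s: v starts 34 cm/s; Δx = 34·6 + ½·6·6² = 312 cm; v ends 70 cm/s.
x(12) = 9 + Σ Δx = 411.5 cm.

411.5 cm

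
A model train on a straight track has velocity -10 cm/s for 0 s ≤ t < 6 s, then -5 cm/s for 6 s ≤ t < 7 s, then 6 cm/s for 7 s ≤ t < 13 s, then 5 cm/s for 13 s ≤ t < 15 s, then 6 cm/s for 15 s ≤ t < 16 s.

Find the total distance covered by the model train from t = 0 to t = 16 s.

Distance (not displacement) is the total path length: add the absolute areas under v-t.
0–6 s: |-10| × 6 = 60 cm
6–7 s: |-5| × 1 = 5 cm
7–13 s: |6| × 6 = 36 cm
13–15 s: |5| × 2 = 10 cm
15–16 s: |6| × 1 = 6 cm
Total distance = 117 cm

117 cm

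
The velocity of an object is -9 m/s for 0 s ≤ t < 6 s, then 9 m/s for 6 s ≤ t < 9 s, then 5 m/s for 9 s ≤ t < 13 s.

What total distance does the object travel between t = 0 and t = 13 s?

Total distance travelled is ∫|v| dt — sum the magnitudes of each area piece.
0–6 s: |-9| × 6 = 54 m
6–9 s: |9| × 3 = 27 m
9–13 s: |5| × 4 = 20 m
Total distance = 101 m

101 m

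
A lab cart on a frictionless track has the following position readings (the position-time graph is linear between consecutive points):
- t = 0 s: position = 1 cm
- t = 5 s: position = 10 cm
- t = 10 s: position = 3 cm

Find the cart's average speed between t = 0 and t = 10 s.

Average speed = (total path length)/(elapsed time); on a piecewise-linear x-t graph the path length is Σ|Δx|.
0–5 s: |Δx| = |10 − 1| = 9 cm
5–10 s: |Δx| = |3 − 10| = 7 cm
Total path = 16 cm; average speed = 16/10 = 1.6 cm/s.

1.6 cm/s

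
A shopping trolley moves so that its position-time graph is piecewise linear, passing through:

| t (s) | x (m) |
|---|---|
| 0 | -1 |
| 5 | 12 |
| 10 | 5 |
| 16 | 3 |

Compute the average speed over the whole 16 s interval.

Average speed = (total path length)/(elapsed time); on a piecewise-linear x-t graph the path length is Σ|Δx|.
0–5 s: |Δx| = |12 − -1| = 13 m
5–10 s: |Δx| = |5 − 12| = 7 m
10–16 s: |Δx| = |3 − 5| = 2 m
Total path = 22 m; average speed = 22/16 = 1.375 m/s.

1.375 m/s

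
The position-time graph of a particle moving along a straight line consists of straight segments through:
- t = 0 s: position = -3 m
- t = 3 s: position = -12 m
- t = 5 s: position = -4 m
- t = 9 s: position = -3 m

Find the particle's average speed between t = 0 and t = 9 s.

2 m/s

Average speed = (total path length)/(elapsed time); on a piecewise-linear x-t graph the path length is Σ|Δx|.
0–3 s: |Δx| = |-12 − -3| = 9 m
3–5 s: |Δx| = |-4 − -12| = 8 m
5–9 s: |Δx| = |-3 − -4| = 1 m
Total path = 18 m; average speed = 18/9 = 2 m/s.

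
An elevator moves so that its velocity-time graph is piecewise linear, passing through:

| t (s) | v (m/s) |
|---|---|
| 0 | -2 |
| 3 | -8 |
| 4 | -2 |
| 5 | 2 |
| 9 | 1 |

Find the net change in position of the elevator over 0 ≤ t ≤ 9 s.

-14 m

Net displacement equals the area under the velocity-time graph (areas below the axis count negative).
0–3 s: ½(-2 + -8)(3) = -15 m
3–4 s: ½(-8 + -2)(1) = -5 m
4–5 s: ½(-2 + 2)(1) = 0 m
5–9 s: ½(2 + 1)(4) = 6 m
Net displacement = -14 m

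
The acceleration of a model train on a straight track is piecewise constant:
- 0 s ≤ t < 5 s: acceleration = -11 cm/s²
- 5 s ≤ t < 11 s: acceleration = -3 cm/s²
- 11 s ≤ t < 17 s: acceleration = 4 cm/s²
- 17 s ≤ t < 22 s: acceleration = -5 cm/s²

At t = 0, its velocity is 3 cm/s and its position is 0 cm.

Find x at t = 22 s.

On each constant-a segment, Δv = aΔt and Δx = v₀Δt + ½aΔt²; chain segment to segment.
0–5 s: v starts 3 cm/s; Δx = 3·5 + ½·-11·5² = -122.5 cm; v ends -52 cm/s.
5–11 s: v starts -52 cm/s; Δx = -52·6 + ½·-3·6² = -366 cm; v ends -70 cm/s.
11–17 s: v starts -70 cm/s; Δx = -70·6 + ½·4·6² = -348 cm; v ends -46 cm/s.
17–22 s: v starts -46 cm/s; Δx = -46·5 + ½·-5·5² = -292.5 cm; v ends -71 cm/s.
x(22) = 0 + Σ Δx = -1129 cm.

-1129 cm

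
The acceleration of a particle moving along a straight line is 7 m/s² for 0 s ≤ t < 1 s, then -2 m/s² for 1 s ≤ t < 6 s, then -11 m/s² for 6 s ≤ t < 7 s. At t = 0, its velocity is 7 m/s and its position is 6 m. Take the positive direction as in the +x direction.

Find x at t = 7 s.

On each constant-a segment, Δv = aΔt and Δx = v₀Δt + ½aΔt²; chain segment to segment.
0–1 s: v starts 7 m/s; Δx = 7·1 + ½·7·1² = 10.5 m; v ends 14 m/s.
1–6 s: v starts 14 m/s; Δx = 14·5 + ½·-2·5² = 45 m; v ends 4 m/s.
6–7 s: v starts 4 m/s; Δx = 4·1 + ½·-11·1² = -1.5 m; v ends -7 m/s.
x(7) = 6 + Σ Δx = 60 m.

60 m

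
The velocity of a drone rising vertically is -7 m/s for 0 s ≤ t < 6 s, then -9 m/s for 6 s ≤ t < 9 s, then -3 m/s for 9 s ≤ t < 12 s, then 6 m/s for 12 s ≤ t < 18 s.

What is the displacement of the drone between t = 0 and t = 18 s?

-42 m

Net displacement equals the area under the velocity-time graph (areas below the axis count negative).
0–6 s: -7 × 6 = -42 m
6–9 s: -9 × 3 = -27 m
9–12 s: -3 × 3 = -9 m
12–18 s: 6 × 6 = 36 m
Net displacement = -42 m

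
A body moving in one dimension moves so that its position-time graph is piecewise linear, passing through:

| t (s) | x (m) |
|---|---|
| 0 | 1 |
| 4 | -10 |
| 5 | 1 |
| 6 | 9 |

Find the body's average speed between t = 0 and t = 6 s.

Average speed = (total path length)/(elapsed time); on a piecewise-linear x-t graph the path length is Σ|Δx|.
0–4 s: |Δx| = |-10 − 1| = 11 m
4–5 s: |Δx| = |1 − -10| = 11 m
5–6 s: |Δx| = |9 − 1| = 8 m
Total path = 30 m; average speed = 30/6 = 5 m/s.

5 m/s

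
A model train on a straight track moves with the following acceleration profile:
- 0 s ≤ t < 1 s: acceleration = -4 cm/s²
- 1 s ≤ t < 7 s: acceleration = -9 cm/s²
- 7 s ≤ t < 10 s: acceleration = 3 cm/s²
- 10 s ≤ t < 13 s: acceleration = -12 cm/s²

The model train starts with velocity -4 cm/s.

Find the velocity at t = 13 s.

Δv equals the area under the a-t graph; then v = v₀ + Δv.
0–1 s: -4 × 1 = -4 cm/s
1–7 s: -9 × 6 = -54 cm/s
7–10 s: 3 × 3 = 9 cm/s
10–13 s: -12 × 3 = -36 cm/s
Δv = -85 cm/s, so v(13) = -4 + (-85) = -89 cm/s.

-89 cm/s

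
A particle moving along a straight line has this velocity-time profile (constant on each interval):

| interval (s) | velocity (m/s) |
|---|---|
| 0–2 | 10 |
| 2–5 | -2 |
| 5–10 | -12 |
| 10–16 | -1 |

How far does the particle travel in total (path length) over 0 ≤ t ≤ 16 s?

Total distance travelled is ∫|v| dt — sum the magnitudes of each area piece.
0–2 s: |10| × 2 = 20 m
2–5 s: |-2| × 3 = 6 m
5–10 s: |-12| × 5 = 60 m
10–16 s: |-1| × 6 = 6 m
Total distance = 92 m

92 m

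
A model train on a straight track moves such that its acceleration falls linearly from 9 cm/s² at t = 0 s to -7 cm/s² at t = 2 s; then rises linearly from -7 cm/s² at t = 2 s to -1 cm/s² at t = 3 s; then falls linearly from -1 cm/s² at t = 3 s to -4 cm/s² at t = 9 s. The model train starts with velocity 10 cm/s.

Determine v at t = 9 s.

Δv equals the area under the a-t graph; then v = v₀ + Δv.
0–2 s: ½(9 + -7)(2) = 2 cm/s
2–3 s: ½(-7 + -1)(1) = -4 cm/s
3–9 s: ½(-1 + -4)(6) = -15 cm/s
Δv = -17 cm/s, so v(9) = 10 + (-17) = -7 cm/s.

-7 cm/s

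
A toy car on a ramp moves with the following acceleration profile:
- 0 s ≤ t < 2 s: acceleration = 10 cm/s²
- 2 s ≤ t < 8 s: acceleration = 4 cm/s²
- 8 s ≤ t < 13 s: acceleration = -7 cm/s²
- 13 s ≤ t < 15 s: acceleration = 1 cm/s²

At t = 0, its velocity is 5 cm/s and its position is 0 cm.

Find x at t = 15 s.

On each constant-a segment, Δv = aΔt and Δx = v₀Δt + ½aΔt²; chain segment to segment.
0–2 s: v starts 5 cm/s; Δx = 5·2 + ½·10·2² = 30 cm; v ends 25 cm/s.
2–8 s: v starts 25 cm/s; Δx = 25·6 + ½·4·6² = 222 cm; v ends 49 cm/s.
8–13 s: v starts 49 cm/s; Δx = 49·5 + ½·-7·5² = 157.5 cm; v ends 14 cm/s.
13–15 s: v starts 14 cm/s; Δx = 14·2 + ½·1·2² = 30 cm; v ends 16 cm/s.
x(15) = 0 + Σ Δx = 439.5 cm.

439.5 cm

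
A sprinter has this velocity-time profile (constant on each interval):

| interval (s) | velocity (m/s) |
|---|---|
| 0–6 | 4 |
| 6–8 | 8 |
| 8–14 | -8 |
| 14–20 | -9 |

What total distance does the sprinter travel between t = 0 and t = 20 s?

Total distance travelled is ∫|v| dt — sum the magnitudes of each area piece.
0–6 s: |4| × 6 = 24 m
6–8 s: |8| × 2 = 16 m
8–14 s: |-8| × 6 = 48 m
14–20 s: |-9| × 6 = 54 m
Total distance = 142 m

142 m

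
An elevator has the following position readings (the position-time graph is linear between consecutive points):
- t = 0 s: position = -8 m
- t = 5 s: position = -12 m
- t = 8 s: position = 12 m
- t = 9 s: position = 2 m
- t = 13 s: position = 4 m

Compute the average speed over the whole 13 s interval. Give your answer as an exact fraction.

40/13 m/s

Average speed = (total path length)/(elapsed time); on a piecewise-linear x-t graph the path length is Σ|Δx|.
0–5 s: |Δx| = |-12 − -8| = 4 m
5–8 s: |Δx| = |12 − -12| = 24 m
8–9 s: |Δx| = |2 − 12| = 10 m
9–13 s: |Δx| = |4 − 2| = 2 m
Total path = 40 m; average speed = 40/13 = 40/13 m/s.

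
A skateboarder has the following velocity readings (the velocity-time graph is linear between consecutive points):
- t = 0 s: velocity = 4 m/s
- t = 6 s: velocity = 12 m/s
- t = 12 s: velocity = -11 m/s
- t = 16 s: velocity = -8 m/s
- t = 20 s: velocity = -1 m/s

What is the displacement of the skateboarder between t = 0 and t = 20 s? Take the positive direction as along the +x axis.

-5 m

Displacement is the signed area under the v-t curve.
0–6 s: ½(4 + 12)(6) = 48 m
6–12 s: ½(12 + -11)(6) = 3 m
12–16 s: ½(-11 + -8)(4) = -38 m
16–20 s: ½(-8 + -1)(4) = -18 m
Net displacement = -5 m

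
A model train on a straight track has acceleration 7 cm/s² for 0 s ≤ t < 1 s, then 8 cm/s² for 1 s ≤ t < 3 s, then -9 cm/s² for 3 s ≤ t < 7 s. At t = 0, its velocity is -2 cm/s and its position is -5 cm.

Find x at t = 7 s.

34.5 cm

On each constant-a segment, Δv = aΔt and Δx = v₀Δt + ½aΔt²; chain segment to segment.
0–1 s: v starts -2 cm/s; Δx = -2·1 + ½·7·1² = 1.5 cm; v ends 5 cm/s.
1–3 s: v starts 5 cm/s; Δx = 5·2 + ½·8·2² = 26 cm; v ends 21 cm/s.
3–7 s: v starts 21 cm/s; Δx = 21·4 + ½·-9·4² = 12 cm; v ends -15 cm/s.
x(7) = -5 + Σ Δx = 34.5 cm.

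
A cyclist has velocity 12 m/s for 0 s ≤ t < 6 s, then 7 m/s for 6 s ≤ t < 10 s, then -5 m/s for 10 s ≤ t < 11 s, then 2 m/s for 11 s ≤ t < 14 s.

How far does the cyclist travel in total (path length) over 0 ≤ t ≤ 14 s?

111 m

Total distance travelled is ∫|v| dt — sum the magnitudes of each area piece.
0–6 s: |12| × 6 = 72 m
6–10 s: |7| × 4 = 28 m
10–11 s: |-5| × 1 = 5 m
11–14 s: |2| × 3 = 6 m
Total distance = 111 m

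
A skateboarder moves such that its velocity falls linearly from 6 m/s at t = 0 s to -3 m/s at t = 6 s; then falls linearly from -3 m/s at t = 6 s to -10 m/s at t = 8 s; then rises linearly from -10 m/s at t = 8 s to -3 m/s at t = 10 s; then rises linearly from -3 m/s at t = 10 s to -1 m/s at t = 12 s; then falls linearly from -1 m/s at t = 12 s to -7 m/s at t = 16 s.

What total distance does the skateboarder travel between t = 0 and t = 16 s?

Distance (not displacement) is the total path length: add the absolute areas under v-t.
0–6 s: v = 0 at t = 4 s; triangle areas 12 + 3 = 15 m
6–8 s: |½(-3 + -10)(2)| = 13 m
8–10 s: |½(-10 + -3)(2)| = 13 m
10–12 s: |½(-3 + -1)(2)| = 4 m
12–16 s: |½(-1 + -7)(4)| = 16 m
Total distance = 61 m

61 m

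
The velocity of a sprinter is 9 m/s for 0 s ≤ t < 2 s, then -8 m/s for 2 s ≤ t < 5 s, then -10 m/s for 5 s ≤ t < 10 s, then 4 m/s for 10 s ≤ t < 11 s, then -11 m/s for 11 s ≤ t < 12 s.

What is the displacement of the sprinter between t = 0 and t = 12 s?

-63 m

Displacement is the signed area under the v-t curve.
0–2 s: 9 × 2 = 18 m
2–5 s: -8 × 3 = -24 m
5–10 s: -10 × 5 = -50 m
10–11 s: 4 × 1 = 4 m
11–12 s: -11 × 1 = -11 m
Net displacement = -63 m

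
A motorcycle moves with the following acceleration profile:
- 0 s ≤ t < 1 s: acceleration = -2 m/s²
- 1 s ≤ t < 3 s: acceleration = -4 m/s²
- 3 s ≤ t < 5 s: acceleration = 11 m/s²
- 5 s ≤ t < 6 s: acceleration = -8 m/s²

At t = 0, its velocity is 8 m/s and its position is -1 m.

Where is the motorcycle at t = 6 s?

44 m

On each constant-a segment, Δv = aΔt and Δx = v₀Δt + ½aΔt²; chain segment to segment.
0–1 s: v starts 8 m/s; Δx = 8·1 + ½·-2·1² = 7 m; v ends 6 m/s.
1–3 s: v starts 6 m/s; Δx = 6·2 + ½·-4·2² = 4 m; v ends -2 m/s.
3–5 s: v starts -2 m/s; Δx = -2·2 + ½·11·2² = 18 m; v ends 20 m/s.
5–6 s: v starts 20 m/s; Δx = 20·1 + ½·-8·1² = 16 m; v ends 12 m/s.
x(6) = -1 + Σ Δx = 44 m.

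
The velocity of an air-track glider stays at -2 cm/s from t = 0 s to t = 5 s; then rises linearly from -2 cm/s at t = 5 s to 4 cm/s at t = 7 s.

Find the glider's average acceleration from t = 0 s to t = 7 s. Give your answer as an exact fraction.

6/7 cm/s²

Average acceleration = Δv/Δt = (4 − -2)/(7 − 0) = 6/7 cm/s².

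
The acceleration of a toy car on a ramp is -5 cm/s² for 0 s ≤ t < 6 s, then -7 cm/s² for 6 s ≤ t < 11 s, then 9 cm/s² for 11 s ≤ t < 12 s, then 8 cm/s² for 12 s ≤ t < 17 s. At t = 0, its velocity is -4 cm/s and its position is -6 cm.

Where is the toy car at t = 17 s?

-642 cm

On each constant-a segment, Δv = aΔt and Δx = v₀Δt + ½aΔt²; chain segment to segment.
0–6 s: v starts -4 cm/s; Δx = -4·6 + ½·-5·6² = -114 cm; v ends -34 cm/s.
6–11 s: v starts -34 cm/s; Δx = -34·5 + ½·-7·5² = -257.5 cm; v ends -69 cm/s.
11–12 s: v starts -69 cm/s; Δx = -69·1 + ½·9·1² = -64.5 cm; v ends -60 cm/s.
12–17 s: v starts -60 cm/s; Δx = -60·5 + ½·8·5² = -200 cm; v ends -20 cm/s.
x(17) = -6 + Σ Δx = -642 cm.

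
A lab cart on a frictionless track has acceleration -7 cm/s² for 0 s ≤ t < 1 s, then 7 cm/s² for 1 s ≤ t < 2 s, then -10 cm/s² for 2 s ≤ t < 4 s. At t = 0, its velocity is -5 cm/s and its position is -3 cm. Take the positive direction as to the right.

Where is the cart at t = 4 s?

On each constant-a segment, Δv = aΔt and Δx = v₀Δt + ½aΔt²; chain segment to segment.
0–1 s: v starts -5 cm/s; Δx = -5·1 + ½·-7·1² = -8.5 cm; v ends -12 cm/s.
1–2 s: v starts -12 cm/s; Δx = -12·1 + ½·7·1² = -8.5 cm; v ends -5 cm/s.
2–4 s: v starts -5 cm/s; Δx = -5·2 + ½·-10·2² = -30 cm; v ends -25 cm/s.
x(4) = -3 + Σ Δx = -50 cm.

-50 cm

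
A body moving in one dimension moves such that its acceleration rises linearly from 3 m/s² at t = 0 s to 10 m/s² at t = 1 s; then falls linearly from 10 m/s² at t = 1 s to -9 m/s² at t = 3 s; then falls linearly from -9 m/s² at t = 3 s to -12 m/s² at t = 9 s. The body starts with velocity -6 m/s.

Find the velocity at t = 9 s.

Δv equals the area under the a-t graph; then v = v₀ + Δv.
0–1 s: ½(3 + 10)(1) = 6.5 m/s
1–3 s: ½(10 + -9)(2) = 1 m/s
3–9 s: ½(-9 + -12)(6) = -63 m/s
Δv = -55.5 m/s, so v(9) = -6 + (-55.5) = -61.5 m/s.

-61.5 m/s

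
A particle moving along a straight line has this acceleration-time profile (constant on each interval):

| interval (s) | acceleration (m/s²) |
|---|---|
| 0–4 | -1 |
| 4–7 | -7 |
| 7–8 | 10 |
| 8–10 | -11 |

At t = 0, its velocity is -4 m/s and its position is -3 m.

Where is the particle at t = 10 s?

On each constant-a segment, Δv = aΔt and Δx = v₀Δt + ½aΔt²; chain segment to segment.
0–4 s: v starts -4 m/s; Δx = -4·4 + ½·-1·4² = -24 m; v ends -8 m/s.
4–7 s: v starts -8 m/s; Δx = -8·3 + ½·-7·3² = -55.5 m; v ends -29 m/s.
7–8 s: v starts -29 m/s; Δx = -29·1 + ½·10·1² = -24 m; v ends -19 m/s.
8–10 s: v starts -19 m/s; Δx = -19·2 + ½·-11·2² = -60 m; v ends -41 m/s.
x(10) = -3 + Σ Δx = -166.5 m.

-166.5 m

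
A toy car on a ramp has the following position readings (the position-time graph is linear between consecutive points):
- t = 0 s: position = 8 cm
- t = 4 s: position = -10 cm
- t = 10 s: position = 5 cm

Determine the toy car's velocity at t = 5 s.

Velocity is the slope of the x-t graph on 4–10 s: (5 − -10)/(10 − 4) = 2.5 cm/s.

2.5 cm/s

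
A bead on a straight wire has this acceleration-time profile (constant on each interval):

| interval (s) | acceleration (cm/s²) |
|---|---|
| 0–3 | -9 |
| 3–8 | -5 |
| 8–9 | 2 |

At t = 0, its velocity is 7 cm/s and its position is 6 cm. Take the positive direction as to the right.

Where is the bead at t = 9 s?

On each constant-a segment, Δv = aΔt and Δx = v₀Δt + ½aΔt²; chain segment to segment.
0–3 s: v starts 7 cm/s; Δx = 7·3 + ½·-9·3² = -19.5 cm; v ends -20 cm/s.
3–8 s: v starts -20 cm/s; Δx = -20·5 + ½·-5·5² = -162.5 cm; v ends -45 cm/s.
8–9 s: v starts -45 cm/s; Δx = -45·1 + ½·2·1² = -44 cm; v ends -43 cm/s.
x(9) = 6 + Σ Δx = -220 cm.

-220 cm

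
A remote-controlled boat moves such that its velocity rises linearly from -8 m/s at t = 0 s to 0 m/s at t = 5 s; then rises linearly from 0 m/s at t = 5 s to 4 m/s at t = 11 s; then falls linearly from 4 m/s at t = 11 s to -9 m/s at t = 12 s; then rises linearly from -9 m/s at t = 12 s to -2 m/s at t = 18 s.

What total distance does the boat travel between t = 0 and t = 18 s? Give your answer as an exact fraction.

1787/26 m

Total distance travelled is ∫|v| dt — sum the magnitudes of each area piece.
0–5 s: |½(-8 + 0)(5)| = 20 m
5–11 s: |½(0 + 4)(6)| = 12 m
11–12 s: v = 0 at t = 147/13 s; triangle areas 8/13 + 81/26 = 97/26 m
12–18 s: |½(-9 + -2)(6)| = 33 m
Total distance = 1787/26 m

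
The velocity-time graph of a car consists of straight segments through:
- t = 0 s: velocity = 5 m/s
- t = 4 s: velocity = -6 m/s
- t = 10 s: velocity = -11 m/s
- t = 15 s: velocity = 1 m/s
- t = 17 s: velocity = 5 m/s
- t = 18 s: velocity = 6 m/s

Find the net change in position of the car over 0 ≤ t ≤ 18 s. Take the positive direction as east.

Net displacement equals the area under the velocity-time graph (areas below the axis count negative).
0–4 s: ½(5 + -6)(4) = -2 m
4–10 s: ½(-6 + -11)(6) = -51 m
10–15 s: ½(-11 + 1)(5) = -25 m
15–17 s: ½(1 + 5)(2) = 6 m
17–18 s: ½(5 + 6)(1) = 5.5 m
Net displacement = -66.5 m

-66.5 m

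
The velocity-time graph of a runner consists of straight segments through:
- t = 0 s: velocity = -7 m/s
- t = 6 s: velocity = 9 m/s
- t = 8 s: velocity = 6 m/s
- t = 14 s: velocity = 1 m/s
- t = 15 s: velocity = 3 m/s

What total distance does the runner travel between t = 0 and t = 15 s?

Distance (not displacement) is the total path length: add the absolute areas under v-t.
0–6 s: v = 0 at t = 2.625 s; triangle areas 9.1875 + 15.1875 = 24.375 m
6–8 s: |½(9 + 6)(2)| = 15 m
8–14 s: |½(6 + 1)(6)| = 21 m
14–15 s: |½(1 + 3)(1)| = 2 m
Total distance = 62.375 m

62.375 m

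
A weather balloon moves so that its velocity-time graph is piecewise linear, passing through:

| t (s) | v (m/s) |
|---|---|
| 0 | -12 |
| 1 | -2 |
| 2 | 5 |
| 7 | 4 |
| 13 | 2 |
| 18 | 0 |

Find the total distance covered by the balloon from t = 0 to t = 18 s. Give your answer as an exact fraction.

Total distance travelled is ∫|v| dt — sum the magnitudes of each area piece.
0–1 s: |½(-12 + -2)(1)| = 7 m
1–2 s: v = 0 at t = 9/7 s; triangle areas 2/7 + 25/14 = 29/14 m
2–7 s: |½(5 + 4)(5)| = 22.5 m
7–13 s: |½(4 + 2)(6)| = 18 m
13–18 s: |½(2 + 0)(5)| = 5 m
Total distance = 382/7 m

382/7 m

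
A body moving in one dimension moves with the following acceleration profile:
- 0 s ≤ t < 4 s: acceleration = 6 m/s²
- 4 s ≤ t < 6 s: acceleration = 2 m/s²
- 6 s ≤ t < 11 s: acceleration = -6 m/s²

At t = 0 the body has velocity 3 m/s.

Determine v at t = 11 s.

1 m/s

Δv equals the area under the a-t graph; then v = v₀ + Δv.
0–4 s: 6 × 4 = 24 m/s
4–6 s: 2 × 2 = 4 m/s
6–11 s: -6 × 5 = -30 m/s
Δv = -2 m/s, so v(11) = 3 + (-2) = 1 m/s.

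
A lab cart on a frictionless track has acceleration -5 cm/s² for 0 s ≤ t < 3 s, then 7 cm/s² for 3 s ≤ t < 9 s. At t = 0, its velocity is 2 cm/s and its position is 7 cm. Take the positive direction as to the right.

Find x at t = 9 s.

38.5 cm

On each constant-a segment, Δv = aΔt and Δx = v₀Δt + ½aΔt²; chain segment to segment.
0–3 s: v starts 2 cm/s; Δx = 2·3 + ½·-5·3² = -16.5 cm; v ends -13 cm/s.
3–9 s: v starts -13 cm/s; Δx = -13·6 + ½·7·6² = 48 cm; v ends 29 cm/s.
x(9) = 7 + Σ Δx = 38.5 cm.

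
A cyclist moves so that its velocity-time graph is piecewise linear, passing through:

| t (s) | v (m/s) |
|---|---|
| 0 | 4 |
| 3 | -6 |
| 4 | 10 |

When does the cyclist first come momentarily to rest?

v changes sign on 0–3 s (from 4 to -6); the graph is linear there, so v = 0 at t = 0 + (-4)·(3 − 0)/(-6 − 4) = 1.2 s.

t = 1.2 s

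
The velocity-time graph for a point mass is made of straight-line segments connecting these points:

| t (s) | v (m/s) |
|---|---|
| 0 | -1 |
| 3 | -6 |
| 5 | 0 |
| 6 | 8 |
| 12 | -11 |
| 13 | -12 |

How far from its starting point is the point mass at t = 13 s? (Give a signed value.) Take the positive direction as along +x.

-33 m

Net displacement equals the area under the velocity-time graph (areas below the axis count negative).
0–3 s: ½(-1 + -6)(3) = -10.5 m
3–5 s: ½(-6 + 0)(2) = -6 m
5–6 s: ½(0 + 8)(1) = 4 m
6–12 s: ½(8 + -11)(6) = -9 m
12–13 s: ½(-11 + -12)(1) = -11.5 m
Net displacement = -33 m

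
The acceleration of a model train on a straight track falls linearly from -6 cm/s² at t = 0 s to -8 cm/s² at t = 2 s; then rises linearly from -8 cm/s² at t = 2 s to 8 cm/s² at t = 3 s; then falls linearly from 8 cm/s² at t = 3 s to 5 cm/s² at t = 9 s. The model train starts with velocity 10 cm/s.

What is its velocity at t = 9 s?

35 cm/s

Δv equals the area under the a-t graph; then v = v₀ + Δv.
0–2 s: ½(-6 + -8)(2) = -14 cm/s
2–3 s: ½(-8 + 8)(1) = 0 cm/s
3–9 s: ½(8 + 5)(6) = 39 cm/s
Δv = 25 cm/s, so v(9) = 10 + (25) = 35 cm/s.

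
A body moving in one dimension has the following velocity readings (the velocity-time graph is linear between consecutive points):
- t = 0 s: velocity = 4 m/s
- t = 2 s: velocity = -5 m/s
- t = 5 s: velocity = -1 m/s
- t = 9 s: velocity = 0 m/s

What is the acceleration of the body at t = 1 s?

Acceleration is the slope of the v-t graph on 0–2 s: (-5 − 4)/(2 − 0) = -4.5 m/s².

-4.5 m/s²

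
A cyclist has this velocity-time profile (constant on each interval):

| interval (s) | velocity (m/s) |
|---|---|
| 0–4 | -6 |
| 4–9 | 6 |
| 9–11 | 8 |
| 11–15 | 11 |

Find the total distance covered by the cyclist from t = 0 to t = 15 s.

Total distance travelled is ∫|v| dt — sum the magnitudes of each area piece.
0–4 s: |-6| × 4 = 24 m
4–9 s: |6| × 5 = 30 m
9–11 s: |8| × 2 = 16 m
11–15 s: |11| × 4 = 44 m
Total distance = 114 m

114 m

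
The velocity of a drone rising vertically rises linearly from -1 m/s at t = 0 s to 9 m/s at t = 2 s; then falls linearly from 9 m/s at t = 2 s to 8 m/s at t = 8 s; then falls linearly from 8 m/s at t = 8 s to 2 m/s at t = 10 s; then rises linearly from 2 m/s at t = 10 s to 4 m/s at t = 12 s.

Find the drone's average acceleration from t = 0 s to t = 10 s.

0.3 m/s²

Average acceleration = Δv/Δt = (2 − -1)/(10 − 0) = 0.3 m/s².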